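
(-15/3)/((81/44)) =-2.72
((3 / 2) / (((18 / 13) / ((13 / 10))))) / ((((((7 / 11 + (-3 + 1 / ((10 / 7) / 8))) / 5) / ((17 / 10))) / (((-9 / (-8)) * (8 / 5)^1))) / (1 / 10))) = 0.67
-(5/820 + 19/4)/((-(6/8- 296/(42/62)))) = -16380/1502281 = -0.01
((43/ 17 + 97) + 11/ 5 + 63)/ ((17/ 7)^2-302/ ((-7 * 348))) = 119381052/ 4364155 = 27.35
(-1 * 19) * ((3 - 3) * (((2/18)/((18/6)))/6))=0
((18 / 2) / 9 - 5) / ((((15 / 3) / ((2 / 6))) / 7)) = -28 / 15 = -1.87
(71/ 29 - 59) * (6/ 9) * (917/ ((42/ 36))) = -29633.10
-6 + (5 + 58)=57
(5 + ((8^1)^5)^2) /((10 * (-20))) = -1073741829 /200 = -5368709.14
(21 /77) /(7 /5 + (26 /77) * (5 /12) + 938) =630 /2170339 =0.00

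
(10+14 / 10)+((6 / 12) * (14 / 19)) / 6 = 6533 / 570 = 11.46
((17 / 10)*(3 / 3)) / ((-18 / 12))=-17 / 15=-1.13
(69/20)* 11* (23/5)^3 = 9234753/2500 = 3693.90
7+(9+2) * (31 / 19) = 474 / 19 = 24.95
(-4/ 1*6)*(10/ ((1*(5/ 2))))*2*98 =-18816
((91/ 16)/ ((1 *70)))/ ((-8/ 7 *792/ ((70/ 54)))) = -637/ 5474304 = -0.00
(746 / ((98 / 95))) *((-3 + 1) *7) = -10124.29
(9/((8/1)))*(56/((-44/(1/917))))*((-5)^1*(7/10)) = 63/11528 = 0.01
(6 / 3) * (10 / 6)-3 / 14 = 131 / 42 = 3.12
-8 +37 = 29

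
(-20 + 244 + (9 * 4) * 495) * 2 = 36088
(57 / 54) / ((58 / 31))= 589 / 1044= 0.56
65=65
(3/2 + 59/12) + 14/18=259/36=7.19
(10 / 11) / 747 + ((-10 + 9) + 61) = 493030 / 8217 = 60.00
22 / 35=0.63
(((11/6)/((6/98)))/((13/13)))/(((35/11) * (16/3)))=847/480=1.76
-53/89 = -0.60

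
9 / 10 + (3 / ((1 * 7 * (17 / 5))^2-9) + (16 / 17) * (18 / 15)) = 482067 / 236912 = 2.03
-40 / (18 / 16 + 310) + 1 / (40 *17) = -215111 / 1692520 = -0.13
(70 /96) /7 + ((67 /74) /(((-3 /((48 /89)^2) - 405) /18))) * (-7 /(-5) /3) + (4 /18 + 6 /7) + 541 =32247904445377 /59479847280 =542.17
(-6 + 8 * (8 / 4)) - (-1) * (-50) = -40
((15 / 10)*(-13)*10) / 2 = -195 / 2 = -97.50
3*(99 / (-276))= -99 / 92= -1.08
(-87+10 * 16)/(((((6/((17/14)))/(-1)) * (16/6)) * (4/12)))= -3723/224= -16.62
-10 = -10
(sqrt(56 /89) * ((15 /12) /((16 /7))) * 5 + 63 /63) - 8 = -7 + 175 * sqrt(1246) /2848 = -4.83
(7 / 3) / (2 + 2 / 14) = 49 / 45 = 1.09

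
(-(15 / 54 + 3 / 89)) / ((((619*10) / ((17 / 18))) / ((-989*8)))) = 8389687 / 22311855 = 0.38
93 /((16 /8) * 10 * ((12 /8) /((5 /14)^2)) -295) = -465 /299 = -1.56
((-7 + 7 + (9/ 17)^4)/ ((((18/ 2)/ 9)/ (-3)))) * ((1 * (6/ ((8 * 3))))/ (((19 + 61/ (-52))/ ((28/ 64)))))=-199017/ 137642608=-0.00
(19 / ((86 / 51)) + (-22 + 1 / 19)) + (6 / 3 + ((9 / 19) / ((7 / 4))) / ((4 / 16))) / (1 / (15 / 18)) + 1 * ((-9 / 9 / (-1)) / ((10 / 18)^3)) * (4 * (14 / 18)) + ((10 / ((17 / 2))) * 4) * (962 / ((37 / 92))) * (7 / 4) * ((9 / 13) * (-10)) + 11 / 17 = -9943418439791 / 72917250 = -136365.79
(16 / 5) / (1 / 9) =28.80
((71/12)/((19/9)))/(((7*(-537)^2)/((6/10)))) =71/85229060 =0.00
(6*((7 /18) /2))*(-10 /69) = -35 /207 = -0.17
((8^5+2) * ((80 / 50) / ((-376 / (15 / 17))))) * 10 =-983100 / 799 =-1230.41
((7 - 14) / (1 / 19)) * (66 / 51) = -2926 / 17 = -172.12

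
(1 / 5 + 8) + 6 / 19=809 / 95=8.52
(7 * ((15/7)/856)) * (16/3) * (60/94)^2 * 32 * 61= 17568000/236363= 74.33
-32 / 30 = -16 / 15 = -1.07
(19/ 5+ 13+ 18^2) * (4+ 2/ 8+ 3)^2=179133/ 10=17913.30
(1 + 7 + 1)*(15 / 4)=135 / 4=33.75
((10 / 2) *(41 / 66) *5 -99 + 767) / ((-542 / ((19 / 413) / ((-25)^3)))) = 857147 / 230841187500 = 0.00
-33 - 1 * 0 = -33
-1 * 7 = -7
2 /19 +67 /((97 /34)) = 43476 /1843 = 23.59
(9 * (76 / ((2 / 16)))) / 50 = 109.44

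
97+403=500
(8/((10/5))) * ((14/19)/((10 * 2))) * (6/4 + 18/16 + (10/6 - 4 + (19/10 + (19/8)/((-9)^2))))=12593/38475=0.33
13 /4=3.25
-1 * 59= -59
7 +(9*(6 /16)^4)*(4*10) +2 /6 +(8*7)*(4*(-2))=-665929 /1536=-433.55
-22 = -22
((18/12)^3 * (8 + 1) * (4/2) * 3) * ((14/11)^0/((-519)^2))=81/119716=0.00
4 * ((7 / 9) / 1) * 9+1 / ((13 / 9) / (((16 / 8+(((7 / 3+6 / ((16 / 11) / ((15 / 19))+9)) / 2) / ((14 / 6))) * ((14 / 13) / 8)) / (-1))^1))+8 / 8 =66654667 / 2418728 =27.56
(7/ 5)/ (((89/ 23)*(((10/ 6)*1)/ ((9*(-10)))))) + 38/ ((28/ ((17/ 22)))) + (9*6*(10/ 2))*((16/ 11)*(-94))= -36934.85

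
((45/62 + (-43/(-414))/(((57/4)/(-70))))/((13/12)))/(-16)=-157715/12679992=-0.01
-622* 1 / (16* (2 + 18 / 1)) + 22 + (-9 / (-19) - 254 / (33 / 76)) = -56624597 / 100320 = -564.44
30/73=0.41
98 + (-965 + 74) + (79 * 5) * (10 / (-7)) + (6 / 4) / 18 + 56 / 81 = -1356.51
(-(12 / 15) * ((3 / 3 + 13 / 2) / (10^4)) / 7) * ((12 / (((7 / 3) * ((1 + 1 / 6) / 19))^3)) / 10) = -90003798 / 2573571875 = -0.03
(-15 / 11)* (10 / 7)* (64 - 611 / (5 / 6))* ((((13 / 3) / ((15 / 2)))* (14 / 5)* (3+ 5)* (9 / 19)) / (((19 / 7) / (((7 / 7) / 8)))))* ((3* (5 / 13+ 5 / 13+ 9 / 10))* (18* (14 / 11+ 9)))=340803.92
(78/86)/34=39/1462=0.03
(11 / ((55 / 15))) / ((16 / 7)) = 21 / 16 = 1.31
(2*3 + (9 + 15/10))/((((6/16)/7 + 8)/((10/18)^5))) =87500/807003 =0.11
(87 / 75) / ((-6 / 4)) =-58 / 75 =-0.77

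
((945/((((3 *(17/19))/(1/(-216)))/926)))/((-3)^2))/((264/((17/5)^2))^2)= -302537627/940896000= -0.32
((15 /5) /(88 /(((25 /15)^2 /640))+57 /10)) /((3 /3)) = 10 /67603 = 0.00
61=61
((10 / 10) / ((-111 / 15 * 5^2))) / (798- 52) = -1 / 138010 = -0.00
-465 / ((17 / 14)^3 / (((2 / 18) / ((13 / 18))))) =-2551920 / 63869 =-39.96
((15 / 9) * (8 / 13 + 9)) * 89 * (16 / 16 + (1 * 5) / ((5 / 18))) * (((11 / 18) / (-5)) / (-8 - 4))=2325125 / 8424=276.01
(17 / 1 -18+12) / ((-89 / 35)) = -385 / 89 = -4.33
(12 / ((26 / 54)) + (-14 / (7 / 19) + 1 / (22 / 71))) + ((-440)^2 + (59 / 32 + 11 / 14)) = 6201163923 / 32032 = 193592.78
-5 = -5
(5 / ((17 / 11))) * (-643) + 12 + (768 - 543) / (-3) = -36436 / 17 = -2143.29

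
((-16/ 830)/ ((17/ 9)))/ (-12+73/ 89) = 6408/ 7019725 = 0.00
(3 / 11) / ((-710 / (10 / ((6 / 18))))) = -9 / 781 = -0.01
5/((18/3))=5/6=0.83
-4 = -4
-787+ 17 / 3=-2344 / 3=-781.33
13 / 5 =2.60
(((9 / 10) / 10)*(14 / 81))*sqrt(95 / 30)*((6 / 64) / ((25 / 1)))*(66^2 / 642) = 0.00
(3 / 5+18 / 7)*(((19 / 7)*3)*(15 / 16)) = 18981 / 784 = 24.21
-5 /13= -0.38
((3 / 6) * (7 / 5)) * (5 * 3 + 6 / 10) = 273 / 25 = 10.92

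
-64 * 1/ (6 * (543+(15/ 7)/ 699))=-26096/ 1328457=-0.02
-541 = -541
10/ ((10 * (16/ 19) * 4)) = 19/ 64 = 0.30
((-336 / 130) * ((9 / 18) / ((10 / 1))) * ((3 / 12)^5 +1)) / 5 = -861 / 33280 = -0.03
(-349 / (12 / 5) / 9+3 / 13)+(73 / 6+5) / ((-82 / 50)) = -1519351 / 57564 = -26.39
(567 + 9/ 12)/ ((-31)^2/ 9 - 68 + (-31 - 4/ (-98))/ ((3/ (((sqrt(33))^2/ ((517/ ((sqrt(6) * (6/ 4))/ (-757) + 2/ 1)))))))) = 20943718929022795353/ 1381874706511404190 - 1459482211474371 * sqrt(6)/ 2763749413022808380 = 15.15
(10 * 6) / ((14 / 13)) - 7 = 341 / 7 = 48.71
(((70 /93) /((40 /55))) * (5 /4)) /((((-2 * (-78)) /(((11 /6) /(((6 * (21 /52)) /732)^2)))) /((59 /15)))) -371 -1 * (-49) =1624797943 /316386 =5135.49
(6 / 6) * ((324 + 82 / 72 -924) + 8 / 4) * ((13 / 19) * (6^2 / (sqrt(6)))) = -279331 * sqrt(6) / 114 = -6001.92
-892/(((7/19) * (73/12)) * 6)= -33896/511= -66.33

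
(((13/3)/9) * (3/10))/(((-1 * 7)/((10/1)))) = -0.21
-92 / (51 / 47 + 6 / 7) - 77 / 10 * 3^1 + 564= 3153671 / 6390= 493.53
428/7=61.14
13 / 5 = 2.60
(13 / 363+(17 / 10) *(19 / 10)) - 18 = -534851 / 36300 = -14.73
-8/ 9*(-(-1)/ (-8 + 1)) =8/ 63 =0.13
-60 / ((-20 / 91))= 273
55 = 55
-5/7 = -0.71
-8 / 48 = -0.17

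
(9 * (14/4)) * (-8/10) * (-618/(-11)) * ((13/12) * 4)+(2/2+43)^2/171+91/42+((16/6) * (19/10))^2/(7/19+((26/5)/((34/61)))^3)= -6121.53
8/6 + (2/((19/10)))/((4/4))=136/57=2.39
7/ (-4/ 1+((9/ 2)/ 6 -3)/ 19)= -532/ 313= -1.70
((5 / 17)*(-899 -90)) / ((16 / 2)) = -4945 / 136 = -36.36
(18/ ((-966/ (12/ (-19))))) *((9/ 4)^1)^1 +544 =1664177/ 3059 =544.03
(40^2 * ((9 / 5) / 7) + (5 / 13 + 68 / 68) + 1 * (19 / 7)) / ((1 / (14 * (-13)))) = -75626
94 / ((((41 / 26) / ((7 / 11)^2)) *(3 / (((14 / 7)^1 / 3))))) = 239512 / 44649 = 5.36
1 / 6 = 0.17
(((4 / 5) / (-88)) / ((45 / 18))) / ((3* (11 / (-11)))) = 1 / 825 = 0.00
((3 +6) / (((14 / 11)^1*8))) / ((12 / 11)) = 363 / 448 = 0.81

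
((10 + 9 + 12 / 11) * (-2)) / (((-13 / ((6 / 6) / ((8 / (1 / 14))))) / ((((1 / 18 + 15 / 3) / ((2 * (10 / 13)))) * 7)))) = 20111 / 31680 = 0.63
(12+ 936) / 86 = 474 / 43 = 11.02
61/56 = 1.09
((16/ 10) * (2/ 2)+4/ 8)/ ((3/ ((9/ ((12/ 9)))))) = 189/ 40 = 4.72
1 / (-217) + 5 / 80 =201 / 3472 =0.06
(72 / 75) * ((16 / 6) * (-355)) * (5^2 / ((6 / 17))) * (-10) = 1931200 / 3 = 643733.33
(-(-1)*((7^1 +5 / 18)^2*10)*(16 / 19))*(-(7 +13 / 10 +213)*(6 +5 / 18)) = -8582868218 / 13851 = -619656.94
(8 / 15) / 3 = 8 / 45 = 0.18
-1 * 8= -8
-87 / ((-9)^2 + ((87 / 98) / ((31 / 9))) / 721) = -63521542 / 59141007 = -1.07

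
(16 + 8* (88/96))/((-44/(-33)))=35/2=17.50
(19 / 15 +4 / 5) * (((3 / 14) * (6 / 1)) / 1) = 93 / 35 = 2.66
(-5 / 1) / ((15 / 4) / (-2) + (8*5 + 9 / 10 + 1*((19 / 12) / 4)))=-1200 / 9461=-0.13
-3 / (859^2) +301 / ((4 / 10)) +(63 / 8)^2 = 38464998457 / 47224384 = 814.52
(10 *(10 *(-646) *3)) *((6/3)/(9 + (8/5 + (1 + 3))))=-1938000/73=-26547.95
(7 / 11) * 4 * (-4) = -112 / 11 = -10.18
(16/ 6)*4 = 32/ 3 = 10.67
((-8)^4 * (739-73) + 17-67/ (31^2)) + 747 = 2622280633/ 961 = 2728699.93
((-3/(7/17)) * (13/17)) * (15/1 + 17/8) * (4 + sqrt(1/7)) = -5343/14- 5343 * sqrt(7)/392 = -417.70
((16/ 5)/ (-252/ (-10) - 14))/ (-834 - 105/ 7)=-2/ 5943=-0.00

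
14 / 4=7 / 2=3.50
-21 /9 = -7 /3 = -2.33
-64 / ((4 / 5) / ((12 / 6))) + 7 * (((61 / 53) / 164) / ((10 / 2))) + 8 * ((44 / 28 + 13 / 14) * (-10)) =-15645173 / 43460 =-359.99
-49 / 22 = -2.23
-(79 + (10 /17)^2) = -22931 /289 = -79.35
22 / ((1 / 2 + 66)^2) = 88 / 17689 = 0.00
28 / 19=1.47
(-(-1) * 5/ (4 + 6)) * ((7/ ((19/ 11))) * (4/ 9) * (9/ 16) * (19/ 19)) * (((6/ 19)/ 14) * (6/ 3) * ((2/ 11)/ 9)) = 1/ 2166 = 0.00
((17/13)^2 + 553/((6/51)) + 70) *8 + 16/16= 6452197/169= 38178.68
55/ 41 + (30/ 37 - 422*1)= -419.85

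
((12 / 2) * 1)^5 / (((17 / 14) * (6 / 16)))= 290304 / 17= 17076.71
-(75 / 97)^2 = -5625 / 9409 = -0.60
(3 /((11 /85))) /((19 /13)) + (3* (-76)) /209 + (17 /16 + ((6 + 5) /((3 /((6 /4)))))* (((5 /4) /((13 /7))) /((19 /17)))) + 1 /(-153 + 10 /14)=2623967 /137104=19.14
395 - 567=-172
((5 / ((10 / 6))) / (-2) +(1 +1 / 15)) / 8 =-13 / 240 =-0.05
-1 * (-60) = 60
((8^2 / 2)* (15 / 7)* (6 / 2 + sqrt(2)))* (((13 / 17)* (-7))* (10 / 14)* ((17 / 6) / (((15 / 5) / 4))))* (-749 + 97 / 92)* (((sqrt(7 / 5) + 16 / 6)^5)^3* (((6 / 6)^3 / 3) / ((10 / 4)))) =9541792* (sqrt(2) + 3)* (3* sqrt(35) + 40)^15 / 42300549810791015625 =263765804318946.58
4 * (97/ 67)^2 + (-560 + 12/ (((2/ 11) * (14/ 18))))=-14666962/ 31423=-466.76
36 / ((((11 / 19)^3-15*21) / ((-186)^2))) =-4271291352 / 1079627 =-3956.27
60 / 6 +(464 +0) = 474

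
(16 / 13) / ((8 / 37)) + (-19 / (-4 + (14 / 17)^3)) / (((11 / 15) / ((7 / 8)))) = 79174517 / 6447584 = 12.28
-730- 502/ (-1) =-228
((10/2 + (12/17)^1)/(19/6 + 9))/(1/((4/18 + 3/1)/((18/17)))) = 2813/1971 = 1.43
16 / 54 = 8 / 27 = 0.30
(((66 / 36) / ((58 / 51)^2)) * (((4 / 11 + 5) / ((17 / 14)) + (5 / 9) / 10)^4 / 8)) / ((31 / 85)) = 256857968708253125 / 1321093044919296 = 194.43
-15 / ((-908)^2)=-0.00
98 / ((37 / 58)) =5684 / 37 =153.62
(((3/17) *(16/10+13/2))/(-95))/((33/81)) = -6561/177650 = -0.04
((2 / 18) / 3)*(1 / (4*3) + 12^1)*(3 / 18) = 0.07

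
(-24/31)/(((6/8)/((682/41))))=-704/41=-17.17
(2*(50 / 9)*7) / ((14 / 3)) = 50 / 3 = 16.67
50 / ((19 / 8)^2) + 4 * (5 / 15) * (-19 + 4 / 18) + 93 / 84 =-4111651 / 272916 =-15.07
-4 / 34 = -2 / 17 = -0.12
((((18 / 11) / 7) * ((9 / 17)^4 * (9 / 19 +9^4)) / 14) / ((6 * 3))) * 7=408973374 / 122191223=3.35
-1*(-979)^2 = -958441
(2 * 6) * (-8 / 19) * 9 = -864 / 19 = -45.47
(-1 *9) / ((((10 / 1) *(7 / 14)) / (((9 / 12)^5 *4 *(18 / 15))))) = -6561 / 3200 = -2.05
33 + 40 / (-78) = 1267 / 39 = 32.49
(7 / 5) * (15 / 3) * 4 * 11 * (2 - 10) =-2464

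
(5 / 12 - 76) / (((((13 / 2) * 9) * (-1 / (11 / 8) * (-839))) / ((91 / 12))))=-69839 / 4349376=-0.02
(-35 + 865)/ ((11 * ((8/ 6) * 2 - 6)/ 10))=-226.36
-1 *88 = -88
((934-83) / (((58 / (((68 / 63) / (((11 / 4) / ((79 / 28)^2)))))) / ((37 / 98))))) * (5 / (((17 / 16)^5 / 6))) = 515140136468480 / 1343376736779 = 383.47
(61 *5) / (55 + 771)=305 / 826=0.37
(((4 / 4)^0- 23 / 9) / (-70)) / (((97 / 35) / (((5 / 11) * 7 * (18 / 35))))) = 14 / 1067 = 0.01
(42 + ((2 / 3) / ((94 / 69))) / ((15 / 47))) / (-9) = -653 / 135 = -4.84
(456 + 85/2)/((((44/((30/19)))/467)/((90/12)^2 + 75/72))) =478617.39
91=91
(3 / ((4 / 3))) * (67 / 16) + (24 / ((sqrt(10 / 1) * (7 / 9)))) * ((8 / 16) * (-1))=4.54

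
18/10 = 9/5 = 1.80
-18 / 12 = -3 / 2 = -1.50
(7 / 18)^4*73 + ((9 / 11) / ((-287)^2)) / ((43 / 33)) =620796489043 / 371811030192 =1.67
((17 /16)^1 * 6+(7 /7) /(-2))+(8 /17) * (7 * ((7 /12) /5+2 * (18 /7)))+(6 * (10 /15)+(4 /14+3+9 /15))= 443911 /14280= 31.09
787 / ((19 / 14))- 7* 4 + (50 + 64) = 12652 / 19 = 665.89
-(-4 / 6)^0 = -1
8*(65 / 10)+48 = 100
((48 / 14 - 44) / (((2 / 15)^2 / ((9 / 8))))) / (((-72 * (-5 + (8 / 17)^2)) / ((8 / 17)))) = -271575 / 77336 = -3.51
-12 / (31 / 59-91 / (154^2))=-2398704 / 104261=-23.01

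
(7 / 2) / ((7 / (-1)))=-1 / 2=-0.50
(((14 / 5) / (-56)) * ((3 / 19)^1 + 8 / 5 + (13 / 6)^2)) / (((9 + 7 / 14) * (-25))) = 22067 / 16245000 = 0.00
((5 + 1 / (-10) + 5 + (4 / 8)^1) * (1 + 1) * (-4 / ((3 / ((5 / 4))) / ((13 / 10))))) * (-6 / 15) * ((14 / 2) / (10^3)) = 0.13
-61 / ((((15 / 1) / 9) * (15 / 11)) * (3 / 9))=-2013 / 25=-80.52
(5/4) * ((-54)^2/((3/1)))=1215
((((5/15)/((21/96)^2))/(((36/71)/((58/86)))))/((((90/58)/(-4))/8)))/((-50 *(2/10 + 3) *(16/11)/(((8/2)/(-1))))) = -3.28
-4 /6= -2 /3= -0.67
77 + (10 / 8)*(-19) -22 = 125 / 4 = 31.25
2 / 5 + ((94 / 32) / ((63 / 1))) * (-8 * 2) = -0.35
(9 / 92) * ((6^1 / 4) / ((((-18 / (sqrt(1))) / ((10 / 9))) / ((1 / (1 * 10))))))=-1 / 1104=-0.00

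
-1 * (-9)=9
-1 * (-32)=32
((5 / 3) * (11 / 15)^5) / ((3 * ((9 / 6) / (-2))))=-644204 / 4100625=-0.16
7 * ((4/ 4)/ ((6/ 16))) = 56/ 3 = 18.67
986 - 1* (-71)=1057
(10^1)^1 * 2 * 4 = 80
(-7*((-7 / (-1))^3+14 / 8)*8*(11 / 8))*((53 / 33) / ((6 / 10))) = -71056.81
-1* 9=-9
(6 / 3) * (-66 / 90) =-22 / 15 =-1.47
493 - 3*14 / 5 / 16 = 19699 / 40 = 492.48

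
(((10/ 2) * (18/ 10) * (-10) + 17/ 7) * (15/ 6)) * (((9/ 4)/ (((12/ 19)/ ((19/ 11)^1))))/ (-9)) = 1106465/ 7392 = 149.68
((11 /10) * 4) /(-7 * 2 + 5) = -22 /45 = -0.49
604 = 604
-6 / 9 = -2 / 3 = -0.67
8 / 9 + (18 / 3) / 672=905 / 1008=0.90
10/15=2/3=0.67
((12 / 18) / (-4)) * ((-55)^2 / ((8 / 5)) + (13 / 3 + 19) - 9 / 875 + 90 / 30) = -40255909 / 126000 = -319.49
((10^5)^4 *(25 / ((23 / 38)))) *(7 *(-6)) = -3990000000000000000000000 / 23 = -173478260869565217391304.30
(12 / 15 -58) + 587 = 2649 / 5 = 529.80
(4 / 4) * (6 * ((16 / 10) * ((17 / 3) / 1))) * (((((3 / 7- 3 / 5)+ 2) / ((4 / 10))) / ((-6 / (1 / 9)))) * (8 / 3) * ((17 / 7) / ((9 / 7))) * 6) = -139.18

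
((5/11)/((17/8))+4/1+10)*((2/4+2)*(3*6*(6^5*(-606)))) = -563632940160/187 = -3014079893.90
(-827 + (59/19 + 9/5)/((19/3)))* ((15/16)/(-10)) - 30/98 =218360139/2830240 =77.15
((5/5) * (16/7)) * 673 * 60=646080/7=92297.14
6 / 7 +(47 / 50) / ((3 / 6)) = 479 / 175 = 2.74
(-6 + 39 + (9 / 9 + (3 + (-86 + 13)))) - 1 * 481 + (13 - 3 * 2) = -510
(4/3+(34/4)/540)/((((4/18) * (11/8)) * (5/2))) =1457/825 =1.77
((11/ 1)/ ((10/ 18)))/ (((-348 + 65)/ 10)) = -198/ 283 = -0.70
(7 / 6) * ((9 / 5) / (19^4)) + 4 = 5212861 / 1303210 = 4.00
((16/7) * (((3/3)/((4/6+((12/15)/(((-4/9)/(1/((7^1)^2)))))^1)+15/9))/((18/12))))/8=35/422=0.08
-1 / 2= -0.50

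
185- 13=172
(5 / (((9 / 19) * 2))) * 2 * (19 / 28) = 1805 / 252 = 7.16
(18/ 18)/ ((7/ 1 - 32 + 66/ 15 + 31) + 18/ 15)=5/ 58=0.09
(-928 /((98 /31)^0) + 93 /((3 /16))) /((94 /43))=-9288 /47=-197.62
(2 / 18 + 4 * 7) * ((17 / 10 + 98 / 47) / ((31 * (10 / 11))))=1650319 / 437100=3.78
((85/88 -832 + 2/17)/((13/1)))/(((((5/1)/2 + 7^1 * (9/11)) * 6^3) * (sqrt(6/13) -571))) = 0.00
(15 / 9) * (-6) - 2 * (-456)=902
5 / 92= 0.05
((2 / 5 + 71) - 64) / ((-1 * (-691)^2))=-0.00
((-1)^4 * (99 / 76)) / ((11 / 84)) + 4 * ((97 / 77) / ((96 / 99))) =16113 / 1064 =15.14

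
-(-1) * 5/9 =5/9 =0.56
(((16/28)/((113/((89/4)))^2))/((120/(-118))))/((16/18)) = -1402017/57205120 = -0.02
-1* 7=-7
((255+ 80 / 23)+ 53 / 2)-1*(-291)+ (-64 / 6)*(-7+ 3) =85373 / 138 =618.64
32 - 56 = -24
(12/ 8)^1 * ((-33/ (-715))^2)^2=243/ 35701250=0.00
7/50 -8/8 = -43/50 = -0.86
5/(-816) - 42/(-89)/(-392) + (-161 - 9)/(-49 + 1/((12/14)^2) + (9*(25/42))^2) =15232487677/1698457488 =8.97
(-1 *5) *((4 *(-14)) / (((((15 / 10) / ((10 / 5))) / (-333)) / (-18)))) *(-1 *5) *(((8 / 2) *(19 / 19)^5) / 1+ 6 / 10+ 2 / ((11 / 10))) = -789929280 / 11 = -71811752.73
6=6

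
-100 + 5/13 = -1295/13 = -99.62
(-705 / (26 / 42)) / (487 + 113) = -987 / 520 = -1.90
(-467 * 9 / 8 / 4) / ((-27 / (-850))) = -198475 / 48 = -4134.90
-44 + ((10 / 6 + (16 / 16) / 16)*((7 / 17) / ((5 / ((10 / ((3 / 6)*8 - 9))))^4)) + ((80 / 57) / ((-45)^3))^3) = -838202260331619940157 / 19057946320772015625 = -43.98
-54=-54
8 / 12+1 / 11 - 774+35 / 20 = -101837 / 132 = -771.49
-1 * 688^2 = -473344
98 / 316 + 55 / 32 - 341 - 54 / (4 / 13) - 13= -1333447 / 2528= -527.47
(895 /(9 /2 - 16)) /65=-1.20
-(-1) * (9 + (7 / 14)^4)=145 / 16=9.06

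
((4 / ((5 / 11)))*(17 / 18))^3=52313624 / 91125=574.09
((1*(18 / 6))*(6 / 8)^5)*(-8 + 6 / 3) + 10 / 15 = -5537 / 1536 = -3.60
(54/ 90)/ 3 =1/ 5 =0.20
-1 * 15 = -15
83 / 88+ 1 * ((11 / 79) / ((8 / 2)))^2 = 1037337 / 1098416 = 0.94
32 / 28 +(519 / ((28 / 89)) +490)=59943 / 28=2140.82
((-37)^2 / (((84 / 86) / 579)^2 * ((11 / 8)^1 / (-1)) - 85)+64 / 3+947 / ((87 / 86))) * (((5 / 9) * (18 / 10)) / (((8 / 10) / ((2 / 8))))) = 399536167559865 / 1358183530244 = 294.17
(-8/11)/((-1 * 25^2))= 8/6875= 0.00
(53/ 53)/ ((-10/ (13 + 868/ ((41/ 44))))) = -7745/ 82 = -94.45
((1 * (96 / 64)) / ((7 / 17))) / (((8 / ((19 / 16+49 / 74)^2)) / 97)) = 5931576675 / 39251968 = 151.12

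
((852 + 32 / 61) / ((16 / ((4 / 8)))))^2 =169026001 / 238144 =709.76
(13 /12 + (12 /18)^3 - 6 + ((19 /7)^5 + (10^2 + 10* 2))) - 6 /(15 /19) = 2315277667 /9075780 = 255.11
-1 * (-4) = 4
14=14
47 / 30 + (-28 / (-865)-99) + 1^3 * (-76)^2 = 29471929 / 5190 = 5678.60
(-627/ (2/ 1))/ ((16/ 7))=-4389/ 32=-137.16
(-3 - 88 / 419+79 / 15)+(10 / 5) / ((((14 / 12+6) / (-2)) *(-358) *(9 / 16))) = 99625502 / 48375645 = 2.06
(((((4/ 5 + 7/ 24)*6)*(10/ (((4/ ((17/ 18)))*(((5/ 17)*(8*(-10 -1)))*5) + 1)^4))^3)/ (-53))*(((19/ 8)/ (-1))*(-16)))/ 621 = -84488774290206903065768174751416900/ 8033642381515563766730907836788300834020793733204822168616864537873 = -0.00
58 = 58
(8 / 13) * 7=56 / 13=4.31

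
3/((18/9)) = 3/2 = 1.50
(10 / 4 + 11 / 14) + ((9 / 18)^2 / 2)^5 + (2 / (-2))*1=524295 / 229376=2.29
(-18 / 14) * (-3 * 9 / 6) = 81 / 14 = 5.79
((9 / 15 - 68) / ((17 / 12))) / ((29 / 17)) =-4044 / 145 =-27.89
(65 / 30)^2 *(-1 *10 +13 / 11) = -16393 / 396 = -41.40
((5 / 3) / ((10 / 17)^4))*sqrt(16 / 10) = 83521*sqrt(10) / 15000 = 17.61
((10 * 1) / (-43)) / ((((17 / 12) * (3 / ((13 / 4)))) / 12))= -2.13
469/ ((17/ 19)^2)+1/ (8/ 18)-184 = 467133/ 1156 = 404.09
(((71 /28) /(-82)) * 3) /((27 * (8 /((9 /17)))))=-71 /312256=-0.00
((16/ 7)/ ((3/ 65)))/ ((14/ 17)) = 8840/ 147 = 60.14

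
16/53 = 0.30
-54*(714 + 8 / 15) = -192924 / 5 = -38584.80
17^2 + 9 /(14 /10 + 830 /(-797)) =314.10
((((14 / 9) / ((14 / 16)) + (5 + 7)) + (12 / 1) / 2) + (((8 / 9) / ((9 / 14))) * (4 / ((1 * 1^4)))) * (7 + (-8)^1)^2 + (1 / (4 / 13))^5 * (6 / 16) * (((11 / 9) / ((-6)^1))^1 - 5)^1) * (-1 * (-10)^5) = -2829414990625 / 41472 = -68224705.60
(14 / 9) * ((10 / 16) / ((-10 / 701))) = -4907 / 72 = -68.15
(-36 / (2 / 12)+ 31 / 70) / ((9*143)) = -15089 / 90090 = -0.17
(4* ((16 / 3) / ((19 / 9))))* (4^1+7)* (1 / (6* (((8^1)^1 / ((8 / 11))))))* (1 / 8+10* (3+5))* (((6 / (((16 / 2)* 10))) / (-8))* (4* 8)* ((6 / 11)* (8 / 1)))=-184608 / 1045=-176.66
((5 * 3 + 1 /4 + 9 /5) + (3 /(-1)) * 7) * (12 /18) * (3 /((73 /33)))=-2607 /730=-3.57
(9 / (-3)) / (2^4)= -3 / 16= -0.19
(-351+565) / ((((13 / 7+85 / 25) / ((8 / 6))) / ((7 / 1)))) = 26215 / 69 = 379.93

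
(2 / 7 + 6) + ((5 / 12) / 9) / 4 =19043 / 3024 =6.30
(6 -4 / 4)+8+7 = 20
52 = 52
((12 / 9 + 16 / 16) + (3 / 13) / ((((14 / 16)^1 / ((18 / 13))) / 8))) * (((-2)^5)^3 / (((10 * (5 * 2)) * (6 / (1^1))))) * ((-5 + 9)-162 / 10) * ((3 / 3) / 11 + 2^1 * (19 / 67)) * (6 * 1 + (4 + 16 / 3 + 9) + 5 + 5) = 46553709359104 / 588512925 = 79103.97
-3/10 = -0.30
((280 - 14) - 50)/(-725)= -216/725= -0.30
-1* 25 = -25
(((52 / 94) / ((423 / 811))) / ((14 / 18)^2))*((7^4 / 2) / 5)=4649463 / 11045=420.96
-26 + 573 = 547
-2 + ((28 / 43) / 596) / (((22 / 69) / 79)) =-243751 / 140954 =-1.73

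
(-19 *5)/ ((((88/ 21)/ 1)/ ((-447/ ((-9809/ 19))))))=-19.63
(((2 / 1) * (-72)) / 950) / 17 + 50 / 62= 199643 / 250325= 0.80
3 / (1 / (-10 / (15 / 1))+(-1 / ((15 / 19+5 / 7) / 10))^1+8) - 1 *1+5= -16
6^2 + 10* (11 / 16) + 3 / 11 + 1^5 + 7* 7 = 8197 / 88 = 93.15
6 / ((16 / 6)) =9 / 4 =2.25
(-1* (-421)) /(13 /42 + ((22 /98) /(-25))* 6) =3094350 /1879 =1646.81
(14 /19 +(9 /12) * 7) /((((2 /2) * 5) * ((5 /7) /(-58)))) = -18473 /190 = -97.23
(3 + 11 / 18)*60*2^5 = 20800 / 3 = 6933.33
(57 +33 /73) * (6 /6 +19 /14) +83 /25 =1772438 /12775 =138.74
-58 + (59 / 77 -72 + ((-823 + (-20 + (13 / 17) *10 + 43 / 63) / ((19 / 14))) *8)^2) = 28799680213795769 / 650699973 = 44259538.05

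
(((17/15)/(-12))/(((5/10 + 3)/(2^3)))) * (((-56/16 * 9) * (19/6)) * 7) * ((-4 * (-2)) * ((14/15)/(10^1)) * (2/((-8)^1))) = -31654/1125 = -28.14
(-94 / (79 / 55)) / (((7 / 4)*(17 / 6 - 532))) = 24816 / 351155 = 0.07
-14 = -14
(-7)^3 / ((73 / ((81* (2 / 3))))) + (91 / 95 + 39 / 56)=-97894567 / 388360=-252.07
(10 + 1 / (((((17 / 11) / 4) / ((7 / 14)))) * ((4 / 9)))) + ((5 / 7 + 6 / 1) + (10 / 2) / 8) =19279 / 952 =20.25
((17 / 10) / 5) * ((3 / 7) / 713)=51 / 249550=0.00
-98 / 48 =-49 / 24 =-2.04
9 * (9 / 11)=81 / 11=7.36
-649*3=-1947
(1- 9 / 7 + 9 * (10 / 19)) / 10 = 296 / 665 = 0.45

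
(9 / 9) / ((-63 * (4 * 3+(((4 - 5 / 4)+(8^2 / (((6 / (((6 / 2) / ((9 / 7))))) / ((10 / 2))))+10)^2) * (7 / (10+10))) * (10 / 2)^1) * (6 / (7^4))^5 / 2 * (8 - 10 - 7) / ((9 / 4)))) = 11398895185373143 / 4429791612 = 2573235.08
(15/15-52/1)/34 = -3/2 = -1.50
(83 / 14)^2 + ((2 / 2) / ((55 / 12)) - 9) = 284227 / 10780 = 26.37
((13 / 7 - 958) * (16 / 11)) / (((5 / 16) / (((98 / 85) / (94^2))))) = -5996928 / 10327075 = -0.58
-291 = -291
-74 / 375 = -0.20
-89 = -89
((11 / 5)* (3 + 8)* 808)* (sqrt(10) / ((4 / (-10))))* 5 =-244420* sqrt(10) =-772923.91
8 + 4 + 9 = 21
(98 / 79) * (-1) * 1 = -1.24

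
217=217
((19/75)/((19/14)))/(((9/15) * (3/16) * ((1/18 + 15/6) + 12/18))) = 224/435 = 0.51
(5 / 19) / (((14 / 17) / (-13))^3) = -53969305 / 52136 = -1035.16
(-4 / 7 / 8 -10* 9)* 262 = -165191 / 7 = -23598.71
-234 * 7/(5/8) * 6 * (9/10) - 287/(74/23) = -26346817/1850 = -14241.52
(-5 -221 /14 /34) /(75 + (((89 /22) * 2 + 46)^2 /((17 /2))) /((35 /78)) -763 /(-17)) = -314721 /51087064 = -0.01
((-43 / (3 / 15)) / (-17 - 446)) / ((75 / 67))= 2881 / 6945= 0.41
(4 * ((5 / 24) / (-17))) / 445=-1 / 9078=-0.00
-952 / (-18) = 476 / 9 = 52.89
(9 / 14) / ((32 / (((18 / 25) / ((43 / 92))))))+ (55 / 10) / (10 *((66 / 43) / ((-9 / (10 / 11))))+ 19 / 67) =-2841299313 / 659129800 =-4.31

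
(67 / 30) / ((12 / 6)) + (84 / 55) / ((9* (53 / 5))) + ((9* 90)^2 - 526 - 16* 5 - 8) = 7642979967 / 11660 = 655487.13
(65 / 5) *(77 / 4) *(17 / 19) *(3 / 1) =51051 / 76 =671.72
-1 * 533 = -533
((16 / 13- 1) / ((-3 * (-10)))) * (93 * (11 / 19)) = 1023 / 2470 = 0.41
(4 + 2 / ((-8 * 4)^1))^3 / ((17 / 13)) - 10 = 36.68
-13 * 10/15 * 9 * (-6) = 468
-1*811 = -811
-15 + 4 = -11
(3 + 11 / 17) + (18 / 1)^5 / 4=8030726 / 17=472395.65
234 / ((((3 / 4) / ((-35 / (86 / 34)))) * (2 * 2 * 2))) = -23205 / 43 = -539.65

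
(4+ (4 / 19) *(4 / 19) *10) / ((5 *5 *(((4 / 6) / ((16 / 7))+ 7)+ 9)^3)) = 22173696 / 539482650775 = 0.00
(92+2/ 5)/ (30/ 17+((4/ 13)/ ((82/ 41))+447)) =14586/ 70865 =0.21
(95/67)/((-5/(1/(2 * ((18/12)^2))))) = -38/603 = -0.06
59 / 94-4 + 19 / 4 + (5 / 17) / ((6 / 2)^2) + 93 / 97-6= -10130597 / 2790108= -3.63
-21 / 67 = -0.31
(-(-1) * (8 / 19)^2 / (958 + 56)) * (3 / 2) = 16 / 61009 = 0.00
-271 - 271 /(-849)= -229808 /849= -270.68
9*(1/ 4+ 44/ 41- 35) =-49707/ 164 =-303.09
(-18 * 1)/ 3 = -6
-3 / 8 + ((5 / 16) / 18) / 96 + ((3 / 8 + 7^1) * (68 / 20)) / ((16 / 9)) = 1898017 / 138240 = 13.73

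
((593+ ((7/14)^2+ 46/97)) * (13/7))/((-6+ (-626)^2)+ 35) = 598949/212882796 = 0.00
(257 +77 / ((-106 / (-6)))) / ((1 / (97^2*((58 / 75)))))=7559341144 / 3975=1901721.04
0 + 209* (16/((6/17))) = 28424/3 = 9474.67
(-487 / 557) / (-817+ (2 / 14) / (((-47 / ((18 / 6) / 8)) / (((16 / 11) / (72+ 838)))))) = 801916115 / 749337095176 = 0.00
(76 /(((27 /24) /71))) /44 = 10792 /99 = 109.01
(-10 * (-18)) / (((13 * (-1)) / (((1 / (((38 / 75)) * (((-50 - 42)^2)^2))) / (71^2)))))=-3375 / 44600010855296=-0.00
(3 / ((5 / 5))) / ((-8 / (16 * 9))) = -54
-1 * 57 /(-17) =57 /17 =3.35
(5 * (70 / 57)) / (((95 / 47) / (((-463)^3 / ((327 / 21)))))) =-2285793066410 / 118047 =-19363415.13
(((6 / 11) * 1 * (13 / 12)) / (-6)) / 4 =-13 / 528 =-0.02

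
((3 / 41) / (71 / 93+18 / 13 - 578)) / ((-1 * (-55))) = -3627 / 1569942275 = -0.00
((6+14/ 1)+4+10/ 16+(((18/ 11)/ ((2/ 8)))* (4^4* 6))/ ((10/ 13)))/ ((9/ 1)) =5761619/ 3960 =1454.95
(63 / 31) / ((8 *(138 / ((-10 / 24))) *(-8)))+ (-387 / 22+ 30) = 49830529 / 4015616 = 12.41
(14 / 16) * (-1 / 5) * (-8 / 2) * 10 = 7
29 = 29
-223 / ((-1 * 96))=2.32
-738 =-738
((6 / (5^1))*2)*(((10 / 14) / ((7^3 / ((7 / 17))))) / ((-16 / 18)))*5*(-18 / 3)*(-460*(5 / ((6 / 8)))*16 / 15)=-1324800 / 5831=-227.20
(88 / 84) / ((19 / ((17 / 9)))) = 374 / 3591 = 0.10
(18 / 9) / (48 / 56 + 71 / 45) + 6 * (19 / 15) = 32296 / 3835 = 8.42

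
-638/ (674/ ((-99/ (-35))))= -31581/ 11795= -2.68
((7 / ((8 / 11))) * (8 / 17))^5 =2706784157 / 1419857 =1906.38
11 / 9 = 1.22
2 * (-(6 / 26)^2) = -18 / 169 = -0.11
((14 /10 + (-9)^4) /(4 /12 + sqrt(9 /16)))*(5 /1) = 30288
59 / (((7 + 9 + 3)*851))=59 / 16169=0.00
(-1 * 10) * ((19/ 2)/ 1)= -95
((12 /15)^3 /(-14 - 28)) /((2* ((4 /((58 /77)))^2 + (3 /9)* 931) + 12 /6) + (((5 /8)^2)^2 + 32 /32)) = -110231552 /6150832053625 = -0.00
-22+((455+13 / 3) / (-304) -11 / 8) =-2837 / 114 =-24.89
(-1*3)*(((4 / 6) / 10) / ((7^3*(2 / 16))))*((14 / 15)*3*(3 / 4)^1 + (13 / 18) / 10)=-782 / 77175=-0.01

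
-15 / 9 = -5 / 3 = -1.67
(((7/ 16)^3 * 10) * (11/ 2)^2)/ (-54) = -207515/ 442368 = -0.47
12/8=3/2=1.50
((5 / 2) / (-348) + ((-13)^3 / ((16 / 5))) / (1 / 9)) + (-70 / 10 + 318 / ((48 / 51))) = -8140687 / 1392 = -5848.19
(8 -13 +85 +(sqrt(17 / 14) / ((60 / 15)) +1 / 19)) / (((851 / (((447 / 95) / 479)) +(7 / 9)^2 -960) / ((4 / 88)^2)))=12069 * sqrt(238) / 28025249944384 +18356949 / 9508566945416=0.00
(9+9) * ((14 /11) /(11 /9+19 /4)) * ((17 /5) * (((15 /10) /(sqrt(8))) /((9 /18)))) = 115668 * sqrt(2) /11825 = 13.83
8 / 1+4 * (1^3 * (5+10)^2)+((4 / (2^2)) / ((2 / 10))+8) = 921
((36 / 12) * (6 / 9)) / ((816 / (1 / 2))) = 0.00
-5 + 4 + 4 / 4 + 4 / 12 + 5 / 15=2 / 3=0.67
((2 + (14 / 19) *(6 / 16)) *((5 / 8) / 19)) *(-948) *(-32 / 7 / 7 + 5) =-43666065 / 141512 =-308.57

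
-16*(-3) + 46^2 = 2164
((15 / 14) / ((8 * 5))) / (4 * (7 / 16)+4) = 3 / 644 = 0.00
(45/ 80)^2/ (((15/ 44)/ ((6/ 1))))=891/ 160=5.57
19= 19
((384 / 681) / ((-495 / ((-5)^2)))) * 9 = -640 / 2497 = -0.26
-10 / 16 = -5 / 8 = -0.62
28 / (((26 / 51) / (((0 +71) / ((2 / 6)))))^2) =4887771.50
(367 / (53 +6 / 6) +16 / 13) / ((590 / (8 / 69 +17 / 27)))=22687 / 2236572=0.01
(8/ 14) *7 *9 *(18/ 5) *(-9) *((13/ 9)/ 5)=-8424/ 25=-336.96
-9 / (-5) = 9 / 5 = 1.80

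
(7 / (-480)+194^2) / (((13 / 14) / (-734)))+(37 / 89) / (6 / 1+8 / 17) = -29749798.87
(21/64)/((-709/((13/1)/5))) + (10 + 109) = 26998447/226880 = 119.00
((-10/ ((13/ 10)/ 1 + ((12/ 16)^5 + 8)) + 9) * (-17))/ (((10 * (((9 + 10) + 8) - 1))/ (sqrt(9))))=-6600743/ 4232020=-1.56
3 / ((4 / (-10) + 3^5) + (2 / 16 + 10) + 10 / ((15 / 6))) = 40 / 3423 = 0.01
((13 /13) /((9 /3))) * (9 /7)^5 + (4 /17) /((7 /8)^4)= 449299 /285719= 1.57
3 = 3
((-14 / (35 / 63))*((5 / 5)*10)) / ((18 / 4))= -56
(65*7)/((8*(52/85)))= 2975/32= 92.97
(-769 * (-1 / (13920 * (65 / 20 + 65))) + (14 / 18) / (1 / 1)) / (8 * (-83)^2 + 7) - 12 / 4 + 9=5512145057 / 918688680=6.00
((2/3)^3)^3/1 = 0.03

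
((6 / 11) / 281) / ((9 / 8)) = 16 / 9273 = 0.00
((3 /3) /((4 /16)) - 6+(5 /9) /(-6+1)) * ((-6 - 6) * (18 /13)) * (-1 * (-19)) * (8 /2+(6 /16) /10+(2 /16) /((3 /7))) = 375079 /130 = 2885.22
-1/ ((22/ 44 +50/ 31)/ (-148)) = 9176/ 131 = 70.05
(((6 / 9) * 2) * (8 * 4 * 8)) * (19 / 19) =1024 / 3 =341.33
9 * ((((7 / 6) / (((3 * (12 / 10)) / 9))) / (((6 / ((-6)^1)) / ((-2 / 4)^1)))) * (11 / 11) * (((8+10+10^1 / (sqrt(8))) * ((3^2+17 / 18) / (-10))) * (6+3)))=-33831 / 16 - 18795 * sqrt(2) / 64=-2529.75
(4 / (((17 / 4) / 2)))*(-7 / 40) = -28 / 85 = -0.33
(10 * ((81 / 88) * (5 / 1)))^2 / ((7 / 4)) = 4100625 / 3388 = 1210.34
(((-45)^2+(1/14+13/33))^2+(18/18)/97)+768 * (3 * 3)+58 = 85082952684229/20704068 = 4109479.97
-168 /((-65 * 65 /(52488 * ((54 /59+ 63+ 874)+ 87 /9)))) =492989970816 /249275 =1977695.20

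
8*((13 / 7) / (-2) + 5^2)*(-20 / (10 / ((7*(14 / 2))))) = -18872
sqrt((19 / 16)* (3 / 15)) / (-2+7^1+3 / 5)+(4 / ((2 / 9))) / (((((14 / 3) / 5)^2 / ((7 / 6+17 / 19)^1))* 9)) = sqrt(95) / 112+17625 / 3724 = 4.82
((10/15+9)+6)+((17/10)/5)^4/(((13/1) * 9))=11456333521/731250000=15.67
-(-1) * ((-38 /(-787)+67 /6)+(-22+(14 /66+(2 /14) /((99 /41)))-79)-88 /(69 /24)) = -3013630597 /25087986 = -120.12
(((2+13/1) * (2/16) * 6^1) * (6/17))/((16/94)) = 6345/272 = 23.33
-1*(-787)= 787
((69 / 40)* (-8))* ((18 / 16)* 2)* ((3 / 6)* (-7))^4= -1491021 / 320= -4659.44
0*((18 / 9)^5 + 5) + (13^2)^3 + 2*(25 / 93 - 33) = 448887149 / 93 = 4826743.54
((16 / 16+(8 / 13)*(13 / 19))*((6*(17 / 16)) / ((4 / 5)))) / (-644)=-6885 / 391552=-0.02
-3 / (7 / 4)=-12 / 7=-1.71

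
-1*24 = -24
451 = 451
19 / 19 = 1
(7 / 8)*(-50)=-175 / 4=-43.75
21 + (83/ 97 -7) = 1441/ 97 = 14.86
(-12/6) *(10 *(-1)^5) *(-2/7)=-40/7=-5.71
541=541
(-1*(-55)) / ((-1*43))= -55 / 43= -1.28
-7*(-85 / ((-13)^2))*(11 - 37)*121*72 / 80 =-9968.54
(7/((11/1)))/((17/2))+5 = 949/187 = 5.07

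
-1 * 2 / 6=-1 / 3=-0.33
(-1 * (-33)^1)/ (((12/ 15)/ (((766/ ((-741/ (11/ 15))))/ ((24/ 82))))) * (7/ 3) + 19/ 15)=85502835/ 1414607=60.44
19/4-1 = 15/4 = 3.75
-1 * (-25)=25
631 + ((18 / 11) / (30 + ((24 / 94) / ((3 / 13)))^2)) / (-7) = 1675599988 / 2655499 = 630.99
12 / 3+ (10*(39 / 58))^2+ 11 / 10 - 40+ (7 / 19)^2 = 31725591 / 3036010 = 10.45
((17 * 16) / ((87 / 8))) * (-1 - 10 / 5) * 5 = -10880 / 29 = -375.17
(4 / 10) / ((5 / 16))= 32 / 25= 1.28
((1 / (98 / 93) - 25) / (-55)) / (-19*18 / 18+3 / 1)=-2357 / 86240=-0.03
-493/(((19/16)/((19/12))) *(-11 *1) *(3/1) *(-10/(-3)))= 986/165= 5.98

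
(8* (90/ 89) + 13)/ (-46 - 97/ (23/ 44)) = -43171/ 474014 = -0.09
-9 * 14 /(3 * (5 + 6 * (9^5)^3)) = -42 /1235346792567899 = -0.00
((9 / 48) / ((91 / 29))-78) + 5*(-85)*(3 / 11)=-3104691 / 16016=-193.85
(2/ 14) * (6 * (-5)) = -30/ 7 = -4.29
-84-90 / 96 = -84.94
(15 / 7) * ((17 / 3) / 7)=85 / 49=1.73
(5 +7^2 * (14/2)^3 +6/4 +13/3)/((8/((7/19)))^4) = 242277707/3202768896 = 0.08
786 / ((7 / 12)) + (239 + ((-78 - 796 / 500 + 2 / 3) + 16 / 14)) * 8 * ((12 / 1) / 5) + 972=23689772 / 4375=5414.81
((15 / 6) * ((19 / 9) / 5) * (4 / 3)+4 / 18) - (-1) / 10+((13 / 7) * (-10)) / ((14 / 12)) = -187717 / 13230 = -14.19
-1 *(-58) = 58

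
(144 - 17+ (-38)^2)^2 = 2468041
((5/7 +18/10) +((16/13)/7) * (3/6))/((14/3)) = 1776/3185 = 0.56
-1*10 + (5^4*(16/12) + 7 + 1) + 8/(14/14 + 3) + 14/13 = 32542/39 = 834.41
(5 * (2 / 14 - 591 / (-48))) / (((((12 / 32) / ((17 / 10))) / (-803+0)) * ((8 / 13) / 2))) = -82520295 / 112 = -736788.35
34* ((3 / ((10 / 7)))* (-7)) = -2499 / 5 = -499.80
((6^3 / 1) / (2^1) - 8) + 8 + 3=111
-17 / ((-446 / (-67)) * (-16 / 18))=2.87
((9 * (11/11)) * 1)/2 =9/2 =4.50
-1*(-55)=55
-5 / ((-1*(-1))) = -5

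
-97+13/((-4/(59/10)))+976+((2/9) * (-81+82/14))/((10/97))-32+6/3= 1682983/2520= 667.85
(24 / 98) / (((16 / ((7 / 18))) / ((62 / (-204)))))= -31 / 17136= -0.00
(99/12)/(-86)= -33/344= -0.10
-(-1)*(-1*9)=-9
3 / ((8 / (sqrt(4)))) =3 / 4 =0.75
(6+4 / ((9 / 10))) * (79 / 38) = 21.71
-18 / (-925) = 18 / 925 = 0.02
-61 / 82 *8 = -244 / 41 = -5.95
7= 7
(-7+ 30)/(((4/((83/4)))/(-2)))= -1909/8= -238.62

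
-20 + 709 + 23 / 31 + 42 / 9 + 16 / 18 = 193988 / 279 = 695.30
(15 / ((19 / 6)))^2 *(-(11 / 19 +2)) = -396900 / 6859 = -57.87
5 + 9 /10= 59 /10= 5.90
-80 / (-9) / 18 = 40 / 81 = 0.49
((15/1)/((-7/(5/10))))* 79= -1185/14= -84.64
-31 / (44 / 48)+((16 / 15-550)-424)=-166114 / 165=-1006.75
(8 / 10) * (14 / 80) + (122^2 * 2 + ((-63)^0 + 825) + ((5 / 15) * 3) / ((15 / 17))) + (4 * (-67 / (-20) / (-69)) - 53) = 35123391 / 1150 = 30542.08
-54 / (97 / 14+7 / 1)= -252 / 65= -3.88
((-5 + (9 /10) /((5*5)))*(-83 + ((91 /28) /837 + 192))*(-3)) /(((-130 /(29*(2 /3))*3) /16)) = -5253602242 /4080375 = -1287.53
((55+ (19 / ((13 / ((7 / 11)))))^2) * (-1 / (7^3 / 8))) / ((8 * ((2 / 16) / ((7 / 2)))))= -4.56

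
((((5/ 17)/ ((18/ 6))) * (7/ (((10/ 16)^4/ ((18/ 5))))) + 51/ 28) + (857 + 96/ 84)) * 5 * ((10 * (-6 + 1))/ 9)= -260656271/ 10710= -24337.65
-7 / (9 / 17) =-119 / 9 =-13.22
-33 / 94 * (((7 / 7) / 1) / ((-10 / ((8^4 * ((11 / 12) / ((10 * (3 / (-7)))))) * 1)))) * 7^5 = -1822147712 / 3525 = -516921.34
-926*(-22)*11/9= 24899.11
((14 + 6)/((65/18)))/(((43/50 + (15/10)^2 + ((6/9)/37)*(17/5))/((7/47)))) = 5594400/21507811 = 0.26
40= 40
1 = 1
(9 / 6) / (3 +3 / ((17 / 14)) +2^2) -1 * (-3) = 1017 / 322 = 3.16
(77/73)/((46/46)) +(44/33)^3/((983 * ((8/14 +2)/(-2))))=18360209/17437437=1.05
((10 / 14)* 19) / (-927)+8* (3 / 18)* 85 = 735325 / 6489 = 113.32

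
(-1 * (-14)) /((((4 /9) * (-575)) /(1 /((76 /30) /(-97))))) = 18333 /8740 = 2.10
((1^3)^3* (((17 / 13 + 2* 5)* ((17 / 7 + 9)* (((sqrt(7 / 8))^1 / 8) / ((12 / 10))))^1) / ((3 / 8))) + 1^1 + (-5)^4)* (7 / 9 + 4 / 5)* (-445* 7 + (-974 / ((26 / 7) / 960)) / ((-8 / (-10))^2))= -45814892354 / 117-25615355150* sqrt(14) / 4563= -412584853.08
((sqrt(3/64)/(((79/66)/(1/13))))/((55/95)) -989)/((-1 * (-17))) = -989/17+57 * sqrt(3)/69836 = -58.18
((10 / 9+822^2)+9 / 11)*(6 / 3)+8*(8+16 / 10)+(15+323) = 669134396 / 495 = 1351786.66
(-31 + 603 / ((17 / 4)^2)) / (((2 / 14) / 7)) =33761 / 289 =116.82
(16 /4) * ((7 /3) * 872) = 24416 /3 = 8138.67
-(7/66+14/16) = -259/264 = -0.98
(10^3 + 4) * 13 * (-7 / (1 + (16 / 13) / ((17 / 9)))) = -20191444 / 365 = -55319.02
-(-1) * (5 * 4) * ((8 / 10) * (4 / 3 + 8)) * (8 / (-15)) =-3584 / 45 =-79.64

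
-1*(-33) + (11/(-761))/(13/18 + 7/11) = 6753219/204709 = 32.99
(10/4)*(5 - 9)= -10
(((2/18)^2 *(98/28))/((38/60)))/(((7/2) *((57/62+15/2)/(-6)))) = -620/44631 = -0.01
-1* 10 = -10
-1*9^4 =-6561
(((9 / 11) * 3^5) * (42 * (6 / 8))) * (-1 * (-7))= 43839.41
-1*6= -6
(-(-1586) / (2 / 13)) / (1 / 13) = 134017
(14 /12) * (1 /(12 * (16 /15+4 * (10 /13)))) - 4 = -77113 /19392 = -3.98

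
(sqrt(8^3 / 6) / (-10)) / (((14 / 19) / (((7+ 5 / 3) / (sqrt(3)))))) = -1976 / 315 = -6.27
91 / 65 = 7 / 5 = 1.40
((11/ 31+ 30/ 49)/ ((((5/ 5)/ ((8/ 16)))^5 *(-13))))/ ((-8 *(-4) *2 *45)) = -113/ 139991040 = -0.00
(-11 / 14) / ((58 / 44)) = -121 / 203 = -0.60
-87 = -87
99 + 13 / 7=706 / 7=100.86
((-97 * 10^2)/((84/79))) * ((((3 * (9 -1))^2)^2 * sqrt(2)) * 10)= -211866624000 * sqrt(2)/7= -42803521867.86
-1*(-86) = 86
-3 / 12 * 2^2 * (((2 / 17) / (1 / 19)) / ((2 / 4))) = -76 / 17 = -4.47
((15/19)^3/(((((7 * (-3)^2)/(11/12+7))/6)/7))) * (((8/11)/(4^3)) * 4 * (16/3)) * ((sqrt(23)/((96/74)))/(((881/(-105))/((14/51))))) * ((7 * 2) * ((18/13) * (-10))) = 2379562500 * sqrt(23)/773157671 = 14.76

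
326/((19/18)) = 308.84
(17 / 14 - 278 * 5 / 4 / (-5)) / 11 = 45 / 7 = 6.43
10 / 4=5 / 2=2.50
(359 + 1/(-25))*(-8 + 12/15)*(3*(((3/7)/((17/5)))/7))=-415368/2975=-139.62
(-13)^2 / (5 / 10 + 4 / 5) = 130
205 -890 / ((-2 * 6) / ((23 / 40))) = 11887 / 48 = 247.65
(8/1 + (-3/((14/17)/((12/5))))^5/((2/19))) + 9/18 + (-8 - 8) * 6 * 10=-51075359811869/105043750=-486229.40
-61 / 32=-1.91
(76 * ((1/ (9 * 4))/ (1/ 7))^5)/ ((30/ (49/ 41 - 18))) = -220020437/ 18593349120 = -0.01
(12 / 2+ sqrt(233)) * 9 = 54+ 9 * sqrt(233) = 191.38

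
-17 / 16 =-1.06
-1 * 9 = -9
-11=-11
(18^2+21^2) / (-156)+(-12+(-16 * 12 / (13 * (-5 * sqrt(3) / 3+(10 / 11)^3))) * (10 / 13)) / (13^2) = -937433090067 / 188680934884+680279424 * sqrt(3) / 47170233721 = -4.94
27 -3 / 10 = 26.70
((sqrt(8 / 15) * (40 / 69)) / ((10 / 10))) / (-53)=-16 * sqrt(30) / 10971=-0.01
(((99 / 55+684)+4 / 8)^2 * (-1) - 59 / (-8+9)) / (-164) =2872.36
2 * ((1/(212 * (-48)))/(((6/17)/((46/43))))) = -0.00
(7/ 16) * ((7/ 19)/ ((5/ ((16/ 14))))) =7/ 190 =0.04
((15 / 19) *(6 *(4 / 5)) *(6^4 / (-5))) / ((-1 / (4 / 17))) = 373248 / 1615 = 231.11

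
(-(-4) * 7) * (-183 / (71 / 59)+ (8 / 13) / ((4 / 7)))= -3902276 / 923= -4227.82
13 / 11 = 1.18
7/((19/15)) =105/19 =5.53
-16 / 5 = -3.20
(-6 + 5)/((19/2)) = -2/19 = -0.11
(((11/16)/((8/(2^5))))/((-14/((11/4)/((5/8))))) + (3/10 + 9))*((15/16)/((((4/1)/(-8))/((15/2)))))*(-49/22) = 372015/1408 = 264.22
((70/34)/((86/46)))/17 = 805/12427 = 0.06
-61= -61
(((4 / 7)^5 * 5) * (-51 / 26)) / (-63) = 0.01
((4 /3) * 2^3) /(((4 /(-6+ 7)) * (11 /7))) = 56 /33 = 1.70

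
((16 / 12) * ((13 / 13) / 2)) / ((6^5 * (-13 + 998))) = 1 / 11489040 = 0.00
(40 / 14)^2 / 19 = 400 / 931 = 0.43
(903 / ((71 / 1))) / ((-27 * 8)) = -0.06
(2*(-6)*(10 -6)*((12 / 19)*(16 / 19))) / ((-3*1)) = 3072 / 361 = 8.51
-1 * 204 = -204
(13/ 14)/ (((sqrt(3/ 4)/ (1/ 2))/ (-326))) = -2119 * sqrt(3)/ 21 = -174.77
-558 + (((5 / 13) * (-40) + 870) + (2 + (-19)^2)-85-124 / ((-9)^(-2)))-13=-123271 / 13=-9482.38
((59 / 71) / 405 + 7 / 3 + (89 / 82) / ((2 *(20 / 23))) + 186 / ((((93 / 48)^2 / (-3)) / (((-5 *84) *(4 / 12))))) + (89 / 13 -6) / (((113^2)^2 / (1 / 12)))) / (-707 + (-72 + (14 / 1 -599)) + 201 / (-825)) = -1418859167172429973781065 / 93001650818600325677616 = -15.26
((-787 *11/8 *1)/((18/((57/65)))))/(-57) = 8657/9360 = 0.92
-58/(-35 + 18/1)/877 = 58/14909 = 0.00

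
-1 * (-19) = 19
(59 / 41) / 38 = 59 / 1558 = 0.04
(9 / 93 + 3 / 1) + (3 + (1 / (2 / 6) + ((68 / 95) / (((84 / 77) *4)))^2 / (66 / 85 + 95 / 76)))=9.11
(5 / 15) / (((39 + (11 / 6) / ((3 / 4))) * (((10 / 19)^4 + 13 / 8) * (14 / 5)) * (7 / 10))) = 26064200 / 10808853307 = 0.00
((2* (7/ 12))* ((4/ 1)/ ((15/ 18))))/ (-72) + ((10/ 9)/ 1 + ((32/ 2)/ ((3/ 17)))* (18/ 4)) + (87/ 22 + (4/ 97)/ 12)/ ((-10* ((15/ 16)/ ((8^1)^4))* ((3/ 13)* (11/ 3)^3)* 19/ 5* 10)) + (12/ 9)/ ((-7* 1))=3823405298469/ 9444177050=404.84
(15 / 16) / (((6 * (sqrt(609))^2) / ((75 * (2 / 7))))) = 125 / 22736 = 0.01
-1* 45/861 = -15/287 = -0.05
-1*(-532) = 532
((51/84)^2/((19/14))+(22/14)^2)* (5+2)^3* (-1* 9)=-1286145/152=-8461.48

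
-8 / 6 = -1.33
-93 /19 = -4.89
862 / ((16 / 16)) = 862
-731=-731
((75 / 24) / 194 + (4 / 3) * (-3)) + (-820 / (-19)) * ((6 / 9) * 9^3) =618385563 / 29488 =20970.75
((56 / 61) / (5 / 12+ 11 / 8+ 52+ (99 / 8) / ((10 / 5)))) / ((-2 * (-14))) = 96 / 175619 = 0.00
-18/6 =-3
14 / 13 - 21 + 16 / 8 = -233 / 13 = -17.92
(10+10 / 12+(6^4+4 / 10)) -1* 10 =38917 / 30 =1297.23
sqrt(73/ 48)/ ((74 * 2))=sqrt(219)/ 1776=0.01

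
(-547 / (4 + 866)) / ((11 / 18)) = -1641 / 1595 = -1.03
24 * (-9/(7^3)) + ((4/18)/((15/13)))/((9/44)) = 129952/416745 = 0.31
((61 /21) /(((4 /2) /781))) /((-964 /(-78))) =619333 /6748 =91.78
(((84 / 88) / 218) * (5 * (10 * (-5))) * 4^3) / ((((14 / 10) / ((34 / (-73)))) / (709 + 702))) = 2878440000 / 87527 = 32886.31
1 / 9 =0.11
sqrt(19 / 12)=sqrt(57) / 6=1.26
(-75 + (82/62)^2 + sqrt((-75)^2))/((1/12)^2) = 242064/961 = 251.89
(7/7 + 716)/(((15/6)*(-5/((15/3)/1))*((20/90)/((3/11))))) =-19359/55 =-351.98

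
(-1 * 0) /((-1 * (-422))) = 0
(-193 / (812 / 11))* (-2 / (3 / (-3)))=-2123 / 406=-5.23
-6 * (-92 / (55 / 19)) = 10488 / 55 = 190.69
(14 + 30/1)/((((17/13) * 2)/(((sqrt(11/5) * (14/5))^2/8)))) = 77077/2125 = 36.27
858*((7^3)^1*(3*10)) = 8828820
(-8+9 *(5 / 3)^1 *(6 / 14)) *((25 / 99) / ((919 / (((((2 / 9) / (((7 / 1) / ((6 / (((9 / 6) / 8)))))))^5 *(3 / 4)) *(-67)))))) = 449629388800 / 19153032843357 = 0.02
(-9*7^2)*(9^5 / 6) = -8680203 / 2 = -4340101.50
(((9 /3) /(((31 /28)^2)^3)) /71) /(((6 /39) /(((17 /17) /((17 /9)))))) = 84571748352 /1071216942967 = 0.08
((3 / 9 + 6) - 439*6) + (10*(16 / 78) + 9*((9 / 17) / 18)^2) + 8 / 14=-276143305 / 105196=-2625.04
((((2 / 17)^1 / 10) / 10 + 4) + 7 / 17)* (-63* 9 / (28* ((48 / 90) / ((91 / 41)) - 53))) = 7540533 / 4451960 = 1.69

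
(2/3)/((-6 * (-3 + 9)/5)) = -5/54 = -0.09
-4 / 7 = -0.57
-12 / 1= -12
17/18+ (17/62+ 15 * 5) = 21265/279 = 76.22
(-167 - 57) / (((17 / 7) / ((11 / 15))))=-17248 / 255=-67.64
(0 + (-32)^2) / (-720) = -64 / 45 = -1.42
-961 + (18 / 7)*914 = 9725 / 7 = 1389.29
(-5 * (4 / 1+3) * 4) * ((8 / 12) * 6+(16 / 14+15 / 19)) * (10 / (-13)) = 157800 / 247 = 638.87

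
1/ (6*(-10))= -1/ 60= -0.02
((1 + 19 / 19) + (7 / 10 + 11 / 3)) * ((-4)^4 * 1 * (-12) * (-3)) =58675.20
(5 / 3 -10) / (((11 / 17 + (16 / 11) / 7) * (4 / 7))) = -17.06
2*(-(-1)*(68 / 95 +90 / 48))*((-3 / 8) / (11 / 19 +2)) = -5907 / 7840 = -0.75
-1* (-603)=603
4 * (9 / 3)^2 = 36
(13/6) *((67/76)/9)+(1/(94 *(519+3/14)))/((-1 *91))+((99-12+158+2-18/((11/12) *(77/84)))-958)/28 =-133521259264529/5146184907864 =-25.95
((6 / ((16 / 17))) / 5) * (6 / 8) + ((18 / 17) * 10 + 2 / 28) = 221167 / 19040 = 11.62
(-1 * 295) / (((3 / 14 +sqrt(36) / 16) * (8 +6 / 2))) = -16520 / 363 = -45.51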